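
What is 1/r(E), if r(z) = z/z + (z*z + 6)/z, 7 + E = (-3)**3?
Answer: -17/564 ≈ -0.030142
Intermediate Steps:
E = -34 (E = -7 + (-3)**3 = -7 - 27 = -34)
r(z) = 1 + (6 + z**2)/z (r(z) = 1 + (z**2 + 6)/z = 1 + (6 + z**2)/z)
1/r(E) = 1/(1 - 34 + 6/(-34)) = 1/(1 - 34 + 6*(-1/34)) = 1/(1 - 34 - 3/17) = 1/(-564/17) = -17/564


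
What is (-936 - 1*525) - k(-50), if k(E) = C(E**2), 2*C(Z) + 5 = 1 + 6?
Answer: -1462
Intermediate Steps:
C(Z) = 1 (C(Z) = -5/2 + (1 + 6)/2 = -5/2 + (1/2)*7 = -5/2 + 7/2 = 1)
k(E) = 1
(-936 - 1*525) - k(-50) = (-936 - 1*525) - 1*1 = (-936 - 525) - 1 = -1461 - 1 = -1462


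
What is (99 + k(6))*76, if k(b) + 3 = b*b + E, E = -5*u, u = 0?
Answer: 10032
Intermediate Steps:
E = 0 (E = -5*0 = 0)
k(b) = -3 + b² (k(b) = -3 + (b*b + 0) = -3 + (b² + 0) = -3 + b²)
(99 + k(6))*76 = (99 + (-3 + 6²))*76 = (99 + (-3 + 36))*76 = (99 + 33)*76 = 132*76 = 10032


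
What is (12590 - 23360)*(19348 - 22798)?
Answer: 37156500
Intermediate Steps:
(12590 - 23360)*(19348 - 22798) = -10770*(-3450) = 37156500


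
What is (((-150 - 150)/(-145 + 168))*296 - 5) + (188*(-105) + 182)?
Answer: -538749/23 ≈ -23424.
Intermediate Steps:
(((-150 - 150)/(-145 + 168))*296 - 5) + (188*(-105) + 182) = (-300/23*296 - 5) + (-19740 + 182) = (-300*1/23*296 - 5) - 19558 = (-300/23*296 - 5) - 19558 = (-88800/23 - 5) - 19558 = -88915/23 - 19558 = -538749/23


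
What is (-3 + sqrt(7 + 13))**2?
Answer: 29 - 12*sqrt(5) ≈ 2.1672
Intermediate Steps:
(-3 + sqrt(7 + 13))**2 = (-3 + sqrt(20))**2 = (-3 + 2*sqrt(5))**2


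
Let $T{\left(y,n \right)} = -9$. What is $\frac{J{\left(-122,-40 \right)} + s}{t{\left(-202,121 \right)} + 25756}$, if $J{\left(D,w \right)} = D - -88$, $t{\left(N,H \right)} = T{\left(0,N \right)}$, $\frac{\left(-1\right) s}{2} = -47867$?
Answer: $\frac{95700}{25747} \approx 3.7169$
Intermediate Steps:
$s = 95734$ ($s = \left(-2\right) \left(-47867\right) = 95734$)
$t{\left(N,H \right)} = -9$
$J{\left(D,w \right)} = 88 + D$ ($J{\left(D,w \right)} = D + 88 = 88 + D$)
$\frac{J{\left(-122,-40 \right)} + s}{t{\left(-202,121 \right)} + 25756} = \frac{\left(88 - 122\right) + 95734}{-9 + 25756} = \frac{-34 + 95734}{25747} = 95700 \cdot \frac{1}{25747} = \frac{95700}{25747}$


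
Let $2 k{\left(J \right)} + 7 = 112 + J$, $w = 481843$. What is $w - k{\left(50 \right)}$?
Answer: $\frac{963531}{2} \approx 4.8177 \cdot 10^{5}$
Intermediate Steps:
$k{\left(J \right)} = \frac{105}{2} + \frac{J}{2}$ ($k{\left(J \right)} = - \frac{7}{2} + \frac{112 + J}{2} = - \frac{7}{2} + \left(56 + \frac{J}{2}\right) = \frac{105}{2} + \frac{J}{2}$)
$w - k{\left(50 \right)} = 481843 - \left(\frac{105}{2} + \frac{1}{2} \cdot 50\right) = 481843 - \left(\frac{105}{2} + 25\right) = 481843 - \frac{155}{2} = \frac{963531}{2}$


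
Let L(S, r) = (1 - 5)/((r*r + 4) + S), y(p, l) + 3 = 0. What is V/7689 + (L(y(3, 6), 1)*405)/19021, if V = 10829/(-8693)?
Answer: -54346764779/1271372713017 ≈ -0.042747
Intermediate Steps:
y(p, l) = -3 (y(p, l) = -3 + 0 = -3)
L(S, r) = -4/(4 + S + r²) (L(S, r) = -4/((r² + 4) + S) = -4/((4 + r²) + S) = -4/(4 + S + r²))
V = -10829/8693 (V = 10829*(-1/8693) = -10829/8693 ≈ -1.2457)
V/7689 + (L(y(3, 6), 1)*405)/19021 = -10829/8693/7689 + (-4/(4 - 3 + 1²)*405)/19021 = -10829/8693*1/7689 + (-4/(4 - 3 + 1)*405)*(1/19021) = -10829/66840477 + (-4/2*405)*(1/19021) = -10829/66840477 + (-4*½*405)*(1/19021) = -10829/66840477 - 2*405*(1/19021) = -10829/66840477 - 810*1/19021 = -10829/66840477 - 810/19021 = -54346764779/1271372713017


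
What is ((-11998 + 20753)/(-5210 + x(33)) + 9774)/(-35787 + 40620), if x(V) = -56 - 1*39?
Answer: 10368463/5127813 ≈ 2.0220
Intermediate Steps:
x(V) = -95 (x(V) = -56 - 39 = -95)
((-11998 + 20753)/(-5210 + x(33)) + 9774)/(-35787 + 40620) = ((-11998 + 20753)/(-5210 - 95) + 9774)/(-35787 + 40620) = (8755/(-5305) + 9774)/4833 = (8755*(-1/5305) + 9774)*(1/4833) = (-1751/1061 + 9774)*(1/4833) = (10368463/1061)*(1/4833) = 10368463/5127813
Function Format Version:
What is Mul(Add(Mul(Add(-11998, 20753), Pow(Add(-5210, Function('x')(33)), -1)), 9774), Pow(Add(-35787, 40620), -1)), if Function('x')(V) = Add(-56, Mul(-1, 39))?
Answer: Rational(10368463, 5127813) ≈ 2.0220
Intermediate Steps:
Function('x')(V) = -95 (Function('x')(V) = Add(-56, -39) = -95)
Mul(Add(Mul(Add(-11998, 20753), Pow(Add(-5210, Function('x')(33)), -1)), 9774), Pow(Add(-35787, 40620), -1)) = Mul(Add(Mul(Add(-11998, 20753), Pow(Add(-5210, -95), -1)), 9774), Pow(Add(-35787, 40620), -1)) = Mul(Add(Mul(8755, Pow(-5305, -1)), 9774), Pow(4833, -1)) = Mul(Add(Mul(8755, Rational(-1, 5305)), 9774), Rational(1, 4833)) = Mul(Add(Rational(-1751, 1061), 9774), Rational(1, 4833)) = Mul(Rational(10368463, 1061), Rational(1, 4833)) = Rational(10368463, 5127813)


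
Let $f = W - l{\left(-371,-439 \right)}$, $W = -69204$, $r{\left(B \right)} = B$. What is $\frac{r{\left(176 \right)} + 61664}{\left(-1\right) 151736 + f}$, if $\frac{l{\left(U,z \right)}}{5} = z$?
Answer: $- \frac{12368}{43749} \approx -0.2827$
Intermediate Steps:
$l{\left(U,z \right)} = 5 z$
$f = -67009$ ($f = -69204 - 5 \left(-439\right) = -69204 - -2195 = -69204 + 2195 = -67009$)
$\frac{r{\left(176 \right)} + 61664}{\left(-1\right) 151736 + f} = \frac{176 + 61664}{\left(-1\right) 151736 - 67009} = \frac{61840}{-151736 - 67009} = \frac{61840}{-218745} = 61840 \left(- \frac{1}{218745}\right) = - \frac{12368}{43749}$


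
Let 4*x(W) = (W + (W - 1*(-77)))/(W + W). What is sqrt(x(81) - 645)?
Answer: I*sqrt(835442)/36 ≈ 25.39*I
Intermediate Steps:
x(W) = (77 + 2*W)/(8*W) (x(W) = ((W + (W - 1*(-77)))/(W + W))/4 = ((W + (W + 77))/((2*W)))/4 = ((W + (77 + W))*(1/(2*W)))/4 = ((77 + 2*W)*(1/(2*W)))/4 = ((77 + 2*W)/(2*W))/4 = (77 + 2*W)/(8*W))
sqrt(x(81) - 645) = sqrt((1/8)*(77 + 2*81)/81 - 645) = sqrt((1/8)*(1/81)*(77 + 162) - 645) = sqrt((1/8)*(1/81)*239 - 645) = sqrt(239/648 - 645) = sqrt(-417721/648) = I*sqrt(835442)/36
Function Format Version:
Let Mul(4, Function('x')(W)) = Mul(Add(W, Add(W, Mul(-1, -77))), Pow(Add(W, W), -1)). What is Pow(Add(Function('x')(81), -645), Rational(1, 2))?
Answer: Mul(Rational(1, 36), I, Pow(835442, Rational(1, 2))) ≈ Mul(25.390, I)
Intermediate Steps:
Function('x')(W) = Mul(Rational(1, 8), Pow(W, -1), Add(77, Mul(2, W))) (Function('x')(W) = Mul(Rational(1, 4), Mul(Add(W, Add(W, Mul(-1, -77))), Pow(Add(W, W), -1))) = Mul(Rational(1, 4), Mul(Add(W, Add(W, 77)), Pow(Mul(2, W), -1))) = Mul(Rational(1, 4), Mul(Add(W, Add(77, W)), Mul(Rational(1, 2), Pow(W, -1)))) = Mul(Rational(1, 4), Mul(Add(77, Mul(2, W)), Mul(Rational(1, 2), Pow(W, -1)))) = Mul(Rational(1, 4), Mul(Rational(1, 2), Pow(W, -1), Add(77, Mul(2, W)))) = Mul(Rational(1, 8), Pow(W, -1), Add(77, Mul(2, W))))
Pow(Add(Function('x')(81), -645), Rational(1, 2)) = Pow(Add(Mul(Rational(1, 8), Pow(81, -1), Add(77, Mul(2, 81))), -645), Rational(1, 2)) = Pow(Add(Mul(Rational(1, 8), Rational(1, 81), Add(77, 162)), -645), Rational(1, 2)) = Pow(Add(Mul(Rational(1, 8), Rational(1, 81), 239), -645), Rational(1, 2)) = Pow(Add(Rational(239, 648), -645), Rational(1, 2)) = Pow(Rational(-417721, 648), Rational(1, 2)) = Mul(Rational(1, 36), I, Pow(835442, Rational(1, 2)))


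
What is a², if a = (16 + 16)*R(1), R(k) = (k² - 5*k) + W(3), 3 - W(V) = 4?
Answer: 25600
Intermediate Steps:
W(V) = -1 (W(V) = 3 - 1*4 = 3 - 4 = -1)
R(k) = -1 + k² - 5*k (R(k) = (k² - 5*k) - 1 = -1 + k² - 5*k)
a = -160 (a = (16 + 16)*(-1 + 1² - 5*1) = 32*(-1 + 1 - 5) = 32*(-5) = -160)
a² = (-160)² = 25600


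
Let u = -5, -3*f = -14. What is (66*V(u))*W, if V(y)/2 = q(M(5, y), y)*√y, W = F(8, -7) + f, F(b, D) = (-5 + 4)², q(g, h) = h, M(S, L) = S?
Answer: -3740*I*√5 ≈ -8362.9*I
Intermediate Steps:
f = 14/3 (f = -⅓*(-14) = 14/3 ≈ 4.6667)
F(b, D) = 1 (F(b, D) = (-1)² = 1)
W = 17/3 (W = 1 + 14/3 = 17/3 ≈ 5.6667)
V(y) = 2*y^(3/2) (V(y) = 2*(y*√y) = 2*y^(3/2))
(66*V(u))*W = (66*(2*(-5)^(3/2)))*(17/3) = (66*(2*(-5*I*√5)))*(17/3) = (66*(-10*I*√5))*(17/3) = -660*I*√5*(17/3) = -3740*I*√5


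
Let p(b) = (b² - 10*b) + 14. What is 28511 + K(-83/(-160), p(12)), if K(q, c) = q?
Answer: 4561843/160 ≈ 28512.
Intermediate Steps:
p(b) = 14 + b² - 10*b
28511 + K(-83/(-160), p(12)) = 28511 - 83/(-160) = 28511 - 83*(-1/160) = 28511 + 83/160 = 4561843/160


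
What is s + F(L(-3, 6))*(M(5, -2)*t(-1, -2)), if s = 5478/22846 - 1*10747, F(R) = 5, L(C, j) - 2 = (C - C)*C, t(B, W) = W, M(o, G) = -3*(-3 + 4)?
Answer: -122417552/11423 ≈ -10717.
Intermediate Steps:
M(o, G) = -3 (M(o, G) = -3*1 = -3)
L(C, j) = 2 (L(C, j) = 2 + (C - C)*C = 2 + 0*C = 2 + 0 = 2)
s = -122760242/11423 (s = 5478*(1/22846) - 10747 = 2739/11423 - 10747 = -122760242/11423 ≈ -10747.)
s + F(L(-3, 6))*(M(5, -2)*t(-1, -2)) = -122760242/11423 + 5*(-3*(-2)) = -122760242/11423 + 5*6 = -122760242/11423 + 30 = -122417552/11423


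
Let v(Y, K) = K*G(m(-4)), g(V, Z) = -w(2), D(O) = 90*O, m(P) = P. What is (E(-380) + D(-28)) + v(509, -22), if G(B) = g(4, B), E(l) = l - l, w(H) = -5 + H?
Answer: -2586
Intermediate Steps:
g(V, Z) = 3 (g(V, Z) = -(-5 + 2) = -1*(-3) = 3)
E(l) = 0
G(B) = 3
v(Y, K) = 3*K (v(Y, K) = K*3 = 3*K)
(E(-380) + D(-28)) + v(509, -22) = (0 + 90*(-28)) + 3*(-22) = (0 - 2520) - 66 = -2520 - 66 = -2586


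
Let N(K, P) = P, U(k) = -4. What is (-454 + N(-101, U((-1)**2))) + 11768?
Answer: 11310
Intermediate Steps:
(-454 + N(-101, U((-1)**2))) + 11768 = (-454 - 4) + 11768 = -458 + 11768 = 11310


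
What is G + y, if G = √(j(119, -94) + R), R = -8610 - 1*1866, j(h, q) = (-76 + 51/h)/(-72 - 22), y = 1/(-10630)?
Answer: -1/10630 + I*√4535382782/658 ≈ -9.4073e-5 + 102.35*I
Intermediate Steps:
y = -1/10630 ≈ -9.4073e-5
j(h, q) = 38/47 - 51/(94*h) (j(h, q) = (-76 + 51/h)/(-94) = (-76 + 51/h)*(-1/94) = 38/47 - 51/(94*h))
R = -10476 (R = -8610 - 1866 = -10476)
G = I*√4535382782/658 (G = √((1/94)*(-51 + 76*119)/119 - 10476) = √((1/94)*(1/119)*(-51 + 9044) - 10476) = √((1/94)*(1/119)*8993 - 10476) = √(529/658 - 10476) = √(-6892679/658) = I*√4535382782/658 ≈ 102.35*I)
G + y = I*√4535382782/658 - 1/10630 = -1/10630 + I*√4535382782/658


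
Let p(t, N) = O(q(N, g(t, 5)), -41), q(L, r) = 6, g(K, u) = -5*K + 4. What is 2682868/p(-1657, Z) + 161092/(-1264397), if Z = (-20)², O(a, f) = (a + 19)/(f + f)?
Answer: -278161244576172/31609925 ≈ -8.7998e+6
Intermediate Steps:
g(K, u) = 4 - 5*K
O(a, f) = (19 + a)/(2*f) (O(a, f) = (19 + a)/((2*f)) = (19 + a)*(1/(2*f)) = (19 + a)/(2*f))
Z = 400
p(t, N) = -25/82 (p(t, N) = (½)*(19 + 6)/(-41) = (½)*(-1/41)*25 = -25/82)
2682868/p(-1657, Z) + 161092/(-1264397) = 2682868/(-25/82) + 161092/(-1264397) = 2682868*(-82/25) + 161092*(-1/1264397) = -219995176/25 - 161092/1264397 = -278161244576172/31609925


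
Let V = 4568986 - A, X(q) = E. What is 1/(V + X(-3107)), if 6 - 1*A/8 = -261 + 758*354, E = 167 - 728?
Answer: 1/6712945 ≈ 1.4897e-7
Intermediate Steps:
E = -561
X(q) = -561
A = -2144520 (A = 48 - 8*(-261 + 758*354) = 48 - 8*(-261 + 268332) = 48 - 8*268071 = 48 - 2144568 = -2144520)
V = 6713506 (V = 4568986 - 1*(-2144520) = 4568986 + 2144520 = 6713506)
1/(V + X(-3107)) = 1/(6713506 - 561) = 1/6712945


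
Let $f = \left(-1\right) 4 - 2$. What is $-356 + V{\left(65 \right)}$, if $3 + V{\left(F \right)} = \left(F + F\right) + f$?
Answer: $-235$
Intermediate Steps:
$f = -6$ ($f = -4 - 2 = -6$)
$V{\left(F \right)} = -9 + 2 F$ ($V{\left(F \right)} = -3 + \left(\left(F + F\right) - 6\right) = -3 + \left(2 F - 6\right) = -3 + \left(-6 + 2 F\right) = -9 + 2 F$)
$-356 + V{\left(65 \right)} = -356 + \left(-9 + 2 \cdot 65\right) = -356 + \left(-9 + 130\right) = -356 + 121 = -235$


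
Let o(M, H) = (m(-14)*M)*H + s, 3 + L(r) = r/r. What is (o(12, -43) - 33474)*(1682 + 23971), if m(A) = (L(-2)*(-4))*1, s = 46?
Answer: -963424068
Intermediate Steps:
L(r) = -2 (L(r) = -3 + r/r = -3 + 1 = -2)
m(A) = 8 (m(A) = -2*(-4)*1 = 8*1 = 8)
o(M, H) = 46 + 8*H*M (o(M, H) = (8*M)*H + 46 = 8*H*M + 46 = 46 + 8*H*M)
(o(12, -43) - 33474)*(1682 + 23971) = ((46 + 8*(-43)*12) - 33474)*(1682 + 23971) = ((46 - 4128) - 33474)*25653 = (-4082 - 33474)*25653 = -37556*25653 = -963424068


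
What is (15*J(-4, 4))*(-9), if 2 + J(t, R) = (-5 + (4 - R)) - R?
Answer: 1485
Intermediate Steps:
J(t, R) = -3 - 2*R (J(t, R) = -2 + ((-5 + (4 - R)) - R) = -2 + ((-1 - R) - R) = -2 + (-1 - 2*R) = -3 - 2*R)
(15*J(-4, 4))*(-9) = (15*(-3 - 2*4))*(-9) = (15*(-3 - 8))*(-9) = (15*(-11))*(-9) = -165*(-9) = 1485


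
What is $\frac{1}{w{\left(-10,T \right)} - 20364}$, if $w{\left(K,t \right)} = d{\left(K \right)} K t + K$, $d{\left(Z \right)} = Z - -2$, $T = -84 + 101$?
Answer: $- \frac{1}{19014} \approx -5.2593 \cdot 10^{-5}$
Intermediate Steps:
$T = 17$
$d{\left(Z \right)} = 2 + Z$ ($d{\left(Z \right)} = Z + 2 = 2 + Z$)
$w{\left(K,t \right)} = K + K t \left(2 + K\right)$ ($w{\left(K,t \right)} = \left(2 + K\right) K t + K = K \left(2 + K\right) t + K = K t \left(2 + K\right) + K = K + K t \left(2 + K\right)$)
$\frac{1}{w{\left(-10,T \right)} - 20364} = \frac{1}{- 10 \left(1 + 17 \left(2 - 10\right)\right) - 20364} = \frac{1}{- 10 \left(1 + 17 \left(-8\right)\right) - 20364} = \frac{1}{- 10 \left(1 - 136\right) - 20364} = \frac{1}{\left(-10\right) \left(-135\right) - 20364} = \frac{1}{1350 - 20364} = \frac{1}{-19014} = - \frac{1}{19014}$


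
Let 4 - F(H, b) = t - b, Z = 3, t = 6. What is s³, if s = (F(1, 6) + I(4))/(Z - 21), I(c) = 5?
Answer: -⅛ ≈ -0.12500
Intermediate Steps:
F(H, b) = -2 + b (F(H, b) = 4 - (6 - b) = 4 + (-6 + b) = -2 + b)
s = -½ (s = ((-2 + 6) + 5)/(3 - 21) = (4 + 5)/(-18) = 9*(-1/18) = -½ ≈ -0.50000)
s³ = (-½)³ = -⅛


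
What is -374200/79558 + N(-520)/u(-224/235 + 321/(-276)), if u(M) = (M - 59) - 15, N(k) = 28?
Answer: -331978549740/65461635107 ≈ -5.0713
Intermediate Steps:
u(M) = -74 + M (u(M) = (-59 + M) - 15 = -74 + M)
-374200/79558 + N(-520)/u(-224/235 + 321/(-276)) = -374200/79558 + 28/(-74 + (-224/235 + 321/(-276))) = -374200*1/79558 + 28/(-74 + (-224*1/235 + 321*(-1/276))) = -187100/39779 + 28/(-74 + (-224/235 - 107/92)) = -187100/39779 + 28/(-74 - 45753/21620) = -187100/39779 + 28/(-1645633/21620) = -187100/39779 + 28*(-21620/1645633) = -187100/39779 - 605360/1645633 = -331978549740/65461635107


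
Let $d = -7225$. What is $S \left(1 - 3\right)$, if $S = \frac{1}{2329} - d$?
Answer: $- \frac{33654052}{2329} \approx -14450.0$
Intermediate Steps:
$S = \frac{16827026}{2329}$ ($S = \frac{1}{2329} - -7225 = \frac{1}{2329} + 7225 = \frac{16827026}{2329} \approx 7225.0$)
$S \left(1 - 3\right) = \frac{16827026 \left(1 - 3\right)}{2329} = \frac{16827026}{2329} \left(-2\right) = - \frac{33654052}{2329}$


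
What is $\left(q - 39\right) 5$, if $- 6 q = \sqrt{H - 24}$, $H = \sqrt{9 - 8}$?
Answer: $-195 - \frac{5 i \sqrt{23}}{6} \approx -195.0 - 3.9965 i$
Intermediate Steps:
$H = 1$ ($H = \sqrt{1} = 1$)
$q = - \frac{i \sqrt{23}}{6}$ ($q = - \frac{\sqrt{1 - 24}}{6} = - \frac{\sqrt{-23}}{6} = - \frac{i \sqrt{23}}{6} \approx - 0.7993 i$)
$\left(q - 39\right) 5 = \left(- \frac{i \sqrt{23}}{6} - 39\right) 5 = \left(-39 - \frac{i \sqrt{23}}{6}\right) 5 = -195 - \frac{5 i \sqrt{23}}{6}$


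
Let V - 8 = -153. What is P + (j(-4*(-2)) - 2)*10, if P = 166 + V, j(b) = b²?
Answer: 641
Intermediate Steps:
V = -145 (V = 8 - 153 = -145)
P = 21 (P = 166 - 145 = 21)
P + (j(-4*(-2)) - 2)*10 = 21 + ((-4*(-2))² - 2)*10 = 21 + (8² - 2)*10 = 21 + (64 - 2)*10 = 21 + 62*10 = 21 + 620 = 641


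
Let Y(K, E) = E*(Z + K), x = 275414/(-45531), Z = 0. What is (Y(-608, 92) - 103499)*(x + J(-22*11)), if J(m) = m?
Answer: 200071721940/5059 ≈ 3.9548e+7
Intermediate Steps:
x = -275414/45531 (x = 275414*(-1/45531) = -275414/45531 ≈ -6.0489)
Y(K, E) = E*K (Y(K, E) = E*(0 + K) = E*K)
(Y(-608, 92) - 103499)*(x + J(-22*11)) = (92*(-608) - 103499)*(-275414/45531 - 22*11) = (-55936 - 103499)*(-275414/45531 - 242) = -159435*(-11293916/45531) = 200071721940/5059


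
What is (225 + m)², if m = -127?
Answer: 9604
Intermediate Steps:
(225 + m)² = (225 - 127)² = 98² = 9604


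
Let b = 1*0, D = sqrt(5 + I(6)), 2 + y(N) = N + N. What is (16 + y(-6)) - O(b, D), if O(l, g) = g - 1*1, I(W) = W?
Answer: 3 - sqrt(11) ≈ -0.31662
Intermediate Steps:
y(N) = -2 + 2*N (y(N) = -2 + (N + N) = -2 + 2*N)
D = sqrt(11) (D = sqrt(5 + 6) = sqrt(11) ≈ 3.3166)
b = 0
O(l, g) = -1 + g (O(l, g) = g - 1 = -1 + g)
(16 + y(-6)) - O(b, D) = (16 + (-2 + 2*(-6))) - (-1 + sqrt(11)) = (16 + (-2 - 12)) + (1 - sqrt(11)) = (16 - 14) + (1 - sqrt(11)) = 2 + (1 - sqrt(11)) = 3 - sqrt(11)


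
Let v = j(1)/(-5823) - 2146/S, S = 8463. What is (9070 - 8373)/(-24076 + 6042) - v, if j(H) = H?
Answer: 63720046987/296238801222 ≈ 0.21510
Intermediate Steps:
v = -4168207/16426683 (v = 1/(-5823) - 2146/8463 = 1*(-1/5823) - 2146*1/8463 = -1/5823 - 2146/8463 = -4168207/16426683 ≈ -0.25375)
(9070 - 8373)/(-24076 + 6042) - v = (9070 - 8373)/(-24076 + 6042) - 1*(-4168207/16426683) = 697/(-18034) + 4168207/16426683 = 697*(-1/18034) + 4168207/16426683 = -697/18034 + 4168207/16426683 = 63720046987/296238801222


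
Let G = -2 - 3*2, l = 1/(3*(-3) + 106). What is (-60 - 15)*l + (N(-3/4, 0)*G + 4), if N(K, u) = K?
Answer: 895/97 ≈ 9.2268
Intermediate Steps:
l = 1/97 (l = 1/(-9 + 106) = 1/97 ≈ 0.010309)
G = -8 (G = -2 - 6 = -8)
(-60 - 15)*l + (N(-3/4, 0)*G + 4) = (-60 - 15)*(1/97) + (-3/4*(-8) + 4) = -75*1/97 + (-3*¼*(-8) + 4) = -75/97 + (-¾*(-8) + 4) = -75/97 + (6 + 4) = -75/97 + 10 = 895/97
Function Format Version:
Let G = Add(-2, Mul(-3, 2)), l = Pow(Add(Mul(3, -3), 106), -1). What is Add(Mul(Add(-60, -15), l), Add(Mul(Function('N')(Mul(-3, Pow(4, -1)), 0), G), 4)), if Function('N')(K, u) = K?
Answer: Rational(895, 97) ≈ 9.2268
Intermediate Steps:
l = Rational(1, 97) (l = Pow(Add(-9, 106), -1) = Pow(97, -1) = Rational(1, 97) ≈ 0.010309)
G = -8 (G = Add(-2, -6) = -8)
Add(Mul(Add(-60, -15), l), Add(Mul(Function('N')(Mul(-3, Pow(4, -1)), 0), G), 4)) = Add(Mul(Add(-60, -15), Rational(1, 97)), Add(Mul(Mul(-3, Pow(4, -1)), -8), 4)) = Add(Mul(-75, Rational(1, 97)), Add(Mul(Mul(-3, Rational(1, 4)), -8), 4)) = Add(Rational(-75, 97), Add(Mul(Rational(-3, 4), -8), 4)) = Add(Rational(-75, 97), Add(6, 4)) = Add(Rational(-75, 97), 10) = Rational(895, 97)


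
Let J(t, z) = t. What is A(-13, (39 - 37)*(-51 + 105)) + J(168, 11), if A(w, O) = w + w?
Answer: 142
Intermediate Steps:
A(w, O) = 2*w
A(-13, (39 - 37)*(-51 + 105)) + J(168, 11) = 2*(-13) + 168 = -26 + 168 = 142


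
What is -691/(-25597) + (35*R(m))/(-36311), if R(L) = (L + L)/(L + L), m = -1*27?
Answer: 2199546/84495697 ≈ 0.026031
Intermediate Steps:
m = -27
R(L) = 1 (R(L) = (2*L)/((2*L)) = (2*L)*(1/(2*L)) = 1)
-691/(-25597) + (35*R(m))/(-36311) = -691/(-25597) + (35*1)/(-36311) = -691*(-1/25597) + 35*(-1/36311) = 691/25597 - 35/36311 = 2199546/84495697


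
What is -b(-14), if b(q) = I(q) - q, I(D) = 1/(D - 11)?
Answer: -349/25 ≈ -13.960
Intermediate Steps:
I(D) = 1/(-11 + D)
b(q) = 1/(-11 + q) - q
-b(-14) = -(1 - 1*(-14)*(-11 - 14))/(-11 - 14) = -(1 - 1*(-14)*(-25))/(-25) = -(-1)*(1 - 350)/25 = -(-1)*(-349)/25 = -1*349/25 = -349/25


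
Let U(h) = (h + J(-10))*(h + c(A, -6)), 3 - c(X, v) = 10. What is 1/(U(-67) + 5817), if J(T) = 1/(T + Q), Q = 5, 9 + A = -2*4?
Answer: 5/53949 ≈ 9.2680e-5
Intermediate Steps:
A = -17 (A = -9 - 2*4 = -9 - 8 = -17)
c(X, v) = -7 (c(X, v) = 3 - 1*10 = 3 - 10 = -7)
J(T) = 1/(5 + T) (J(T) = 1/(T + 5) = 1/(5 + T))
U(h) = (-7 + h)*(-⅕ + h) (U(h) = (h + 1/(5 - 10))*(h - 7) = (h + 1/(-5))*(-7 + h) = (h - ⅕)*(-7 + h) = (-⅕ + h)*(-7 + h) = (-7 + h)*(-⅕ + h))
1/(U(-67) + 5817) = 1/((7/5 + (-67)² - 36/5*(-67)) + 5817) = 1/((7/5 + 4489 + 2412/5) + 5817) = 1/(24864/5 + 5817) = 1/(53949/5) = 5/53949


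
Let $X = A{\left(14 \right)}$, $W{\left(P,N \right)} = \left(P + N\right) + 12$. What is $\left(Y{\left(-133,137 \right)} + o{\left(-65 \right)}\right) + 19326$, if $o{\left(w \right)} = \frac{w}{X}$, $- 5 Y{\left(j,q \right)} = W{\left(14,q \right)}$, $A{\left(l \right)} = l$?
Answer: $\frac{1350213}{70} \approx 19289.0$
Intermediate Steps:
$W{\left(P,N \right)} = 12 + N + P$ ($W{\left(P,N \right)} = \left(N + P\right) + 12 = 12 + N + P$)
$X = 14$
$Y{\left(j,q \right)} = - \frac{26}{5} - \frac{q}{5}$ ($Y{\left(j,q \right)} = - \frac{12 + q + 14}{5} = - \frac{26 + q}{5} = - \frac{26}{5} - \frac{q}{5}$)
$o{\left(w \right)} = \frac{w}{14}$
$\left(Y{\left(-133,137 \right)} + o{\left(-65 \right)}\right) + 19326 = \left(\left(- \frac{26}{5} - \frac{137}{5}\right) + \frac{1}{14} \left(-65\right)\right) + 19326 = \left(\left(- \frac{26}{5} - \frac{137}{5}\right) - \frac{65}{14}\right) + 19326 = \left(- \frac{163}{5} - \frac{65}{14}\right) + 19326 = - \frac{2607}{70} + 19326 = \frac{1350213}{70}$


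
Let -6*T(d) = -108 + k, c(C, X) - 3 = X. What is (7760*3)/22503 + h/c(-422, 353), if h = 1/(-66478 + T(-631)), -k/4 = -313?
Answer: 552528552857/534087222136 ≈ 1.0345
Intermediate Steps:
k = 1252 (k = -4*(-313) = 1252)
c(C, X) = 3 + X
T(d) = -572/3 (T(d) = -(-108 + 1252)/6 = -⅙*1144 = -572/3)
h = -3/200006 (h = 1/(-66478 - 572/3) = 1/(-200006/3) = -3/200006 ≈ -1.5000e-5)
(7760*3)/22503 + h/c(-422, 353) = (7760*3)/22503 - 3/(200006*(3 + 353)) = 23280*(1/22503) - 3/200006/356 = 7760/7501 - 3/200006*1/356 = 7760/7501 - 3/71202136 = 552528552857/534087222136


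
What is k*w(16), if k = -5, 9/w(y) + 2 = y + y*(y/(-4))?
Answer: 9/10 ≈ 0.90000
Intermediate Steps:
w(y) = 9/(-2 + y - y²/4) (w(y) = 9/(-2 + (y + y*(y/(-4)))) = 9/(-2 + (y + y*(y*(-¼)))) = 9/(-2 + (y + y*(-y/4))) = 9/(-2 + (y - y²/4)) = 9/(-2 + y - y²/4))
k*w(16) = -(-180)/(8 + 16² - 4*16) = -(-180)/(8 + 256 - 64) = -(-180)/200 = -5*(-9/50) = 9/10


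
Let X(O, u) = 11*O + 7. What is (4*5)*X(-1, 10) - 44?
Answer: -124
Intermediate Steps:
X(O, u) = 7 + 11*O
(4*5)*X(-1, 10) - 44 = (4*5)*(7 + 11*(-1)) - 44 = 20*(7 - 11) - 44 = 20*(-4) - 44 = -80 - 44 = -124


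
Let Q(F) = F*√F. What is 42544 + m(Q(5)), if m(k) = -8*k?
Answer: 42544 - 40*√5 ≈ 42455.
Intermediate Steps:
Q(F) = F^(3/2)
42544 + m(Q(5)) = 42544 - 40*√5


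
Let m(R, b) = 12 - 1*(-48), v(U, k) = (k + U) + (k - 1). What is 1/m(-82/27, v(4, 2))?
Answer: 1/60 ≈ 0.016667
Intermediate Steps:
v(U, k) = -1 + U + 2*k (v(U, k) = (U + k) + (-1 + k) = -1 + U + 2*k)
m(R, b) = 60 (m(R, b) = 12 + 48 = 60)
1/m(-82/27, v(4, 2)) = 1/60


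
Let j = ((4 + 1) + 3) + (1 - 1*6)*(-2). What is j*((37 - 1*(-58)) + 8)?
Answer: 1854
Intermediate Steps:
j = 18 (j = (5 + 3) + (1 - 6)*(-2) = 8 - 5*(-2) = 8 + 10 = 18)
j*((37 - 1*(-58)) + 8) = 18*((37 - 1*(-58)) + 8) = 18*((37 + 58) + 8) = 18*(95 + 8) = 18*103 = 1854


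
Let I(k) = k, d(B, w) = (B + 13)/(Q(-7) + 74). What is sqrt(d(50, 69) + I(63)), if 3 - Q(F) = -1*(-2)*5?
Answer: 6*sqrt(7973)/67 ≈ 7.9963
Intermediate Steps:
Q(F) = -7 (Q(F) = 3 - (-1*(-2))*5 = 3 - 2*5 = 3 - 1*10 = 3 - 10 = -7)
d(B, w) = 13/67 + B/67 (d(B, w) = (B + 13)/(-7 + 74) = (13 + B)/67 = (13 + B)*(1/67) = 13/67 + B/67)
sqrt(d(50, 69) + I(63)) = sqrt((13/67 + (1/67)*50) + 63) = sqrt((13/67 + 50/67) + 63) = sqrt(63/67 + 63) = sqrt(4284/67) = 6*sqrt(7973)/67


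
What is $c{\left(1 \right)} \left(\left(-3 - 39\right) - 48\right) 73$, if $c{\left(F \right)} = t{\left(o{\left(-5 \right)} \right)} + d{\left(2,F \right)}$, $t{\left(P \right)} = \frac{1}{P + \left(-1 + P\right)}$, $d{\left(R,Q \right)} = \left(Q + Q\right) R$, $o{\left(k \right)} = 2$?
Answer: $-28470$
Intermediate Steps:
$d{\left(R,Q \right)} = 2 Q R$
$t{\left(P \right)} = \frac{1}{-1 + 2 P}$
$c{\left(F \right)} = \frac{1}{3} + 4 F$ ($c{\left(F \right)} = \frac{1}{-1 + 2 \cdot 2} + 2 F 2 = \frac{1}{-1 + 4} + 4 F = \frac{1}{3} + 4 F$)
$c{\left(1 \right)} \left(\left(-3 - 39\right) - 48\right) 73 = \left(\frac{1}{3} + 4 \cdot 1\right) \left(\left(-3 - 39\right) - 48\right) 73 = \left(\frac{1}{3} + 4\right) \left(-42 - 48\right) 73 = \frac{13}{3} \left(-90\right) 73 = \left(-390\right) 73 = -28470$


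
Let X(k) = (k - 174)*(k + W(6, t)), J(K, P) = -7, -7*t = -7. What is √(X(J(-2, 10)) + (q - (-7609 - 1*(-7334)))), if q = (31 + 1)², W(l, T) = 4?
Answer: √1842 ≈ 42.919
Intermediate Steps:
t = 1 (t = -⅐*(-7) = 1)
q = 1024 (q = 32² = 1024)
X(k) = (-174 + k)*(4 + k) (X(k) = (k - 174)*(k + 4) = (-174 + k)*(4 + k))
√(X(J(-2, 10)) + (q - (-7609 - 1*(-7334)))) = √((-696 + (-7)² - 170*(-7)) + (1024 - (-7609 - 1*(-7334)))) = √((-696 + 49 + 1190) + (1024 - (-7609 + 7334))) = √(543 + (1024 - 1*(-275))) = √(543 + (1024 + 275)) = √(543 + 1299) = √1842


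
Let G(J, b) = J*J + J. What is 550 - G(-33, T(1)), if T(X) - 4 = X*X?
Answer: -506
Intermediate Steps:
T(X) = 4 + X² (T(X) = 4 + X*X = 4 + X²)
G(J, b) = J + J² (G(J, b) = J² + J = J + J²)
550 - G(-33, T(1)) = 550 - (-33)*(1 - 33) = 550 - (-33)*(-32) = 550 - 1*1056 = 550 - 1056 = -506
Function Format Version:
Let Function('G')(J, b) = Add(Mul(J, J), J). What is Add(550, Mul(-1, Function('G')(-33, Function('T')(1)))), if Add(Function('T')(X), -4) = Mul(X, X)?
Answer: -506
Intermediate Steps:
Function('T')(X) = Add(4, Pow(X, 2)) (Function('T')(X) = Add(4, Mul(X, X)) = Add(4, Pow(X, 2)))
Function('G')(J, b) = Add(J, Pow(J, 2)) (Function('G')(J, b) = Add(Pow(J, 2), J) = Add(J, Pow(J, 2)))
Add(550, Mul(-1, Function('G')(-33, Function('T')(1)))) = Add(550, Mul(-1, Mul(-33, Add(1, -33)))) = Add(550, Mul(-1, Mul(-33, -32))) = Add(550, Mul(-1, 1056)) = Add(550, -1056) = -506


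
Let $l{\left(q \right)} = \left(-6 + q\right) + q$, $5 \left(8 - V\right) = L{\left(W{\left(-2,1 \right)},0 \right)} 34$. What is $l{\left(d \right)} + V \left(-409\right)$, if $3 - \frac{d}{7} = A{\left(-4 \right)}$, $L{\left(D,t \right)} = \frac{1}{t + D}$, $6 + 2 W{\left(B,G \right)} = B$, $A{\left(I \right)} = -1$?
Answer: $- \frac{39173}{10} \approx -3917.3$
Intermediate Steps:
$W{\left(B,G \right)} = -3 + \frac{B}{2}$
$L{\left(D,t \right)} = \frac{1}{D + t}$
$d = 28$ ($d = 21 - -7 = 21 + 7 = 28$)
$V = \frac{97}{10}$ ($V = 8 - \frac{\frac{1}{\left(-3 + \frac{1}{2} \left(-2\right)\right) + 0} \cdot 34}{5} = 8 - \frac{\frac{1}{\left(-3 - 1\right) + 0} \cdot 34}{5} = 8 - \frac{\frac{1}{-4 + 0} \cdot 34}{5} = 8 - \frac{\frac{1}{-4} \cdot 34}{5} = 8 - \frac{\left(- \frac{1}{4}\right) 34}{5} = 8 - - \frac{17}{10} = 8 + \frac{17}{10} = \frac{97}{10} \approx 9.7$)
$l{\left(q \right)} = -6 + 2 q$
$l{\left(d \right)} + V \left(-409\right) = \left(-6 + 2 \cdot 28\right) + \frac{97}{10} \left(-409\right) = \left(-6 + 56\right) - \frac{39673}{10} = 50 - \frac{39673}{10} = - \frac{39173}{10}$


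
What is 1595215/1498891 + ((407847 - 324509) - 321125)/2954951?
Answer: 4357365365248/4429149459341 ≈ 0.98379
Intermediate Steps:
1595215/1498891 + ((407847 - 324509) - 321125)/2954951 = 1595215*(1/1498891) + (83338 - 321125)*(1/2954951) = 1595215/1498891 - 237787*1/2954951 = 1595215/1498891 - 237787/2954951 = 4357365365248/4429149459341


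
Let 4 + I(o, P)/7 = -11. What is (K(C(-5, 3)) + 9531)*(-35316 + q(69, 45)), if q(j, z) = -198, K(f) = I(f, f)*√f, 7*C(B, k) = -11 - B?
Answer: -338483934 + 532710*I*√42 ≈ -3.3848e+8 + 3.4524e+6*I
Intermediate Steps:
C(B, k) = -11/7 - B/7 (C(B, k) = (-11 - B)/7 = -11/7 - B/7)
I(o, P) = -105 (I(o, P) = -28 + 7*(-11) = -28 - 77 = -105)
K(f) = -105*√f
(K(C(-5, 3)) + 9531)*(-35316 + q(69, 45)) = (-105*√(-11/7 - ⅐*(-5)) + 9531)*(-35316 - 198) = (-105*√(-11/7 + 5/7) + 9531)*(-35514) = (-15*I*√42 + 9531)*(-35514) = (9531 - 15*I*√42)*(-35514) = -338483934 + 532710*I*√42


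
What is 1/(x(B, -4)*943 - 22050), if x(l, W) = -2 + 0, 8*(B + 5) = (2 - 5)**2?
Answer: -1/23936 ≈ -4.1778e-5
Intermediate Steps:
B = -31/8 (B = -5 + (2 - 5)**2/8 = -5 + (1/8)*(-3)**2 = -5 + (1/8)*9 = -5 + 9/8 = -31/8 ≈ -3.8750)
x(l, W) = -2
1/(x(B, -4)*943 - 22050) = 1/(-2*943 - 22050) = 1/(-1886 - 22050) = 1/(-23936) = -1/23936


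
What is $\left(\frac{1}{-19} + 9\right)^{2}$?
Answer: $\frac{28900}{361} \approx 80.055$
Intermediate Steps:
$\left(\frac{1}{-19} + 9\right)^{2} = \left(- \frac{1}{19} + 9\right)^{2} = \left(\frac{170}{19}\right)^{2} = \frac{28900}{361}$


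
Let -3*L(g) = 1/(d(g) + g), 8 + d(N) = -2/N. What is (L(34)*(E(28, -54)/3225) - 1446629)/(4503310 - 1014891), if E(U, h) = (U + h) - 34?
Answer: -411486385837/992263342455 ≈ -0.41469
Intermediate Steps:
d(N) = -8 - 2/N
E(U, h) = -34 + U + h
L(g) = -1/(3*(-8 + g - 2/g)) (L(g) = -1/(3*((-8 - 2/g) + g)) = -1/(3*(-8 + g - 2/g)))
(L(34)*(E(28, -54)/3225) - 1446629)/(4503310 - 1014891) = ((34/(6 - 3*34**2 + 24*34))*((-34 + 28 - 54)/3225) - 1446629)/(4503310 - 1014891) = ((34/(6 - 3*1156 + 816))*(-60*1/3225) - 1446629)/3488419 = ((34/(6 - 3468 + 816))*(-4/215) - 1446629)*(1/3488419) = ((34/(-2646))*(-4/215) - 1446629)*(1/3488419) = ((34*(-1/2646))*(-4/215) - 1446629)*(1/3488419) = (-17/1323*(-4/215) - 1446629)*(1/3488419) = (68/284445 - 1446629)*(1/3488419) = -411486385837/284445*1/3488419 = -411486385837/992263342455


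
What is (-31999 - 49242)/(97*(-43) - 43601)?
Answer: 81241/47772 ≈ 1.7006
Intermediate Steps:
(-31999 - 49242)/(97*(-43) - 43601) = -81241/(-4171 - 43601) = -81241/(-47772) = -81241*(-1/47772) = 81241/47772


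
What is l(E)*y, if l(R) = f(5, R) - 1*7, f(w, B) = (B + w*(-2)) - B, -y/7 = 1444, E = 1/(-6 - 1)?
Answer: 171836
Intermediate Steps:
E = -⅐ (E = 1/(-7) = -⅐ ≈ -0.14286)
y = -10108 (y = -7*1444 = -10108)
f(w, B) = -2*w (f(w, B) = (B - 2*w) - B = -2*w)
l(R) = -17 (l(R) = -2*5 - 1*7 = -10 - 7 = -17)
l(E)*y = -17*(-10108) = 171836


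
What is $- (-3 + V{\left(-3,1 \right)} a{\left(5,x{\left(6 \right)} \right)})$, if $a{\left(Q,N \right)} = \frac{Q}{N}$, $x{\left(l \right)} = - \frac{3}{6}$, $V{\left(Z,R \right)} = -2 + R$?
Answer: $-7$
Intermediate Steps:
$x{\left(l \right)} = - \frac{1}{2}$ ($x{\left(l \right)} = \left(-3\right) \frac{1}{6} = - \frac{1}{2}$)
$- (-3 + V{\left(-3,1 \right)} a{\left(5,x{\left(6 \right)} \right)}) = - (-3 + \left(-2 + 1\right) \frac{5}{- \frac{1}{2}}) = - (-3 - 5 \left(-2\right)) = - (-3 - -10) = - (-3 + 10) = \left(-1\right) 7 = -7$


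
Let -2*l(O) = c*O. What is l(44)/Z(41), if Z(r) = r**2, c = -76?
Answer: 1672/1681 ≈ 0.99465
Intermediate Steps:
l(O) = 38*O (l(O) = -(-38)*O = 38*O)
l(44)/Z(41) = (38*44)/(41**2) = 1672/1681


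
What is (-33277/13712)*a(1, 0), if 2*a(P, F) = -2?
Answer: 33277/13712 ≈ 2.4269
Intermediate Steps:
a(P, F) = -1 (a(P, F) = (1/2)*(-2) = -1)
(-33277/13712)*a(1, 0) = -33277/13712*(-1) = 33277/13712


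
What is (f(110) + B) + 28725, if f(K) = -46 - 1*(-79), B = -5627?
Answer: 23131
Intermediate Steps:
f(K) = 33 (f(K) = -46 + 79 = 33)
(f(110) + B) + 28725 = (33 - 5627) + 28725 = -5594 + 28725 = 23131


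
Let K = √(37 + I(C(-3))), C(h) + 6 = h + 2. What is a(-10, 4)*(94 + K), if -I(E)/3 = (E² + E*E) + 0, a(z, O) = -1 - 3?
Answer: -376 - 4*I*√257 ≈ -376.0 - 64.125*I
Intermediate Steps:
a(z, O) = -4
C(h) = -4 + h (C(h) = -6 + (h + 2) = -6 + (2 + h) = -4 + h)
I(E) = -6*E² (I(E) = -3*((E² + E*E) + 0) = -3*((E² + E²) + 0) = -3*(2*E² + 0) = -6*E²)
K = I*√257 (K = √(37 - 6*(-4 - 3)²) = √(37 - 6*(-7)²) = √(37 - 6*49) = √(37 - 294) = √(-257) = I*√257 ≈ 16.031*I)
a(-10, 4)*(94 + K) = -4*(94 + I*√257) = -376 - 4*I*√257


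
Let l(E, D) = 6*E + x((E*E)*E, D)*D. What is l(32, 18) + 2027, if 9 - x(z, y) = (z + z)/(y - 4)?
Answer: -573157/7 ≈ -81880.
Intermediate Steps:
x(z, y) = 9 - 2*z/(-4 + y) (x(z, y) = 9 - (z + z)/(y - 4) = 9 - 2*z/(-4 + y))
l(E, D) = 6*E + D*(-36 - 2*E**3 + 9*D)/(-4 + D) (l(E, D) = 6*E + ((-36 - 2*E*E*E + 9*D)/(-4 + D))*D = 6*E + ((-36 - 2*E**2*E + 9*D)/(-4 + D))*D = 6*E + ((-36 - 2*E**3 + 9*D)/(-4 + D))*D = 6*E + D*(-36 - 2*E**3 + 9*D)/(-4 + D))
l(32, 18) + 2027 = (-1*18*(36 - 9*18 + 2*32**3) + 6*32*(-4 + 18))/(-4 + 18) + 2027 = (-1*18*(36 - 162 + 2*32768) + 6*32*14)/14 + 2027 = (-1*18*(36 - 162 + 65536) + 2688)/14 + 2027 = (-1*18*65410 + 2688)/14 + 2027 = (-1177380 + 2688)/14 + 2027 = (1/14)*(-1174692) + 2027 = -587346/7 + 2027 = -573157/7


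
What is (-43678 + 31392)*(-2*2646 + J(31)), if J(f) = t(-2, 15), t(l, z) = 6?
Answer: 64943796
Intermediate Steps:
J(f) = 6
(-43678 + 31392)*(-2*2646 + J(31)) = (-43678 + 31392)*(-2*2646 + 6) = -12286*(-5292 + 6) = -12286*(-5286) = 64943796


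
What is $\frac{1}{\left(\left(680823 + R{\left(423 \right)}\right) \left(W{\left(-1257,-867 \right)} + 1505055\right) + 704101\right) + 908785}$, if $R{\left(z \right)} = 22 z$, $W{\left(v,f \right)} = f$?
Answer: $\frac{1}{1038085373138} \approx 9.6331 \cdot 10^{-13}$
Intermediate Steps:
$\frac{1}{\left(\left(680823 + R{\left(423 \right)}\right) \left(W{\left(-1257,-867 \right)} + 1505055\right) + 704101\right) + 908785} = \frac{1}{\left(\left(680823 + 22 \cdot 423\right) \left(-867 + 1505055\right) + 704101\right) + 908785} = \frac{1}{\left(\left(680823 + 9306\right) 1504188 + 704101\right) + 908785} = \frac{1}{\left(690129 \cdot 1504188 + 704101\right) + 908785} = \frac{1}{\left(1038083760252 + 704101\right) + 908785} = \frac{1}{1038084464353 + 908785} = \frac{1}{1038085373138}$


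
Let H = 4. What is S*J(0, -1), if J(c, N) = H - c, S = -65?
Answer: -260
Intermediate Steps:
J(c, N) = 4 - c
S*J(0, -1) = -65*(4 - 1*0) = -65*(4 + 0) = -65*4 = -260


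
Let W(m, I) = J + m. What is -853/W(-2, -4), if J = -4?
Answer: 853/6 ≈ 142.17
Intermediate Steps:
W(m, I) = -4 + m
-853/W(-2, -4) = -853/(-4 - 2) = -853/(-6) = -853*(-⅙) = 853/6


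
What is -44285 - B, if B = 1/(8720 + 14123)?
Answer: -1011602256/22843 ≈ -44285.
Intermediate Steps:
B = 1/22843 ≈ 4.3777e-5
-44285 - B = -44285 - 1*1/22843 = -44285 - 1/22843 = -1011602256/22843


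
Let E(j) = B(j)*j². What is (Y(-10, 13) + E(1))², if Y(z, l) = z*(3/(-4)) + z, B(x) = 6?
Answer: 49/4 ≈ 12.250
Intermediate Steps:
E(j) = 6*j²
Y(z, l) = z/4 (Y(z, l) = z*(3*(-¼)) + z = z*(-¾) + z = -3*z/4 + z = z/4)
(Y(-10, 13) + E(1))² = ((¼)*(-10) + 6*1²)² = (-5/2 + 6*1)² = (-5/2 + 6)² = (7/2)² = 49/4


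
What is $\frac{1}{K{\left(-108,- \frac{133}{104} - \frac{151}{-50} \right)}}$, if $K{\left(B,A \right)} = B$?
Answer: $- \frac{1}{108} \approx -0.0092593$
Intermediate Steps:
$\frac{1}{K{\left(-108,- \frac{133}{104} - \frac{151}{-50} \right)}} = \frac{1}{-108} = - \frac{1}{108}$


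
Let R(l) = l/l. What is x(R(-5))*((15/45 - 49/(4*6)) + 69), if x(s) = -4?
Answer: -1615/6 ≈ -269.17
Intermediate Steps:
R(l) = 1
x(R(-5))*((15/45 - 49/(4*6)) + 69) = -4*((15/45 - 49/(4*6)) + 69) = -4*((15*(1/45) - 49/24) + 69) = -4*((⅓ - 49*1/24) + 69) = -4*((⅓ - 49/24) + 69) = -4*(-41/24 + 69) = -4*1615/24 = -1615/6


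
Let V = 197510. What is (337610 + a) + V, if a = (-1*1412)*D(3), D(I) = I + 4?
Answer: 525236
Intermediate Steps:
D(I) = 4 + I
a = -9884 (a = (-1*1412)*(4 + 3) = -1412*7 = -9884)
(337610 + a) + V = (337610 - 9884) + 197510 = 327726 + 197510 = 525236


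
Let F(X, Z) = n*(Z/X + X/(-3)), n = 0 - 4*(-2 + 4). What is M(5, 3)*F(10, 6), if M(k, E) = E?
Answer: 328/5 ≈ 65.600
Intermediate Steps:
n = -8 (n = 0 - 4*2 = 0 - 8 = -8)
F(X, Z) = 8*X/3 - 8*Z/X (F(X, Z) = -8*(Z/X + X/(-3)) = -8*(Z/X + X*(-⅓)) = -8*(Z/X - X/3) = -8*(-X/3 + Z/X) = 8*X/3 - 8*Z/X)
M(5, 3)*F(10, 6) = 3*((8/3)*10 - 8*6/10) = 3*(80/3 - 8*6*⅒) = 3*(80/3 - 24/5) = 3*(328/15) = 328/5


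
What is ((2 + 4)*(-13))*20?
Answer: -1560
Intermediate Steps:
((2 + 4)*(-13))*20 = (6*(-13))*20 = -78*20 = -1560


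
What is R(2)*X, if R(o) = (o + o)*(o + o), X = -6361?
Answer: -101776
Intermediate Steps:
R(o) = 4*o² (R(o) = (2*o)*(2*o) = 4*o²)
R(2)*X = (4*2²)*(-6361) = (4*4)*(-6361) = 16*(-6361) = -101776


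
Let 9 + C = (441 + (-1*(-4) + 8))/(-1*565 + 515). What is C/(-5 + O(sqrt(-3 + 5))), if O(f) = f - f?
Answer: 903/250 ≈ 3.6120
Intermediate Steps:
O(f) = 0
C = -903/50 (C = -9 + (441 + (-1*(-4) + 8))/(-1*565 + 515) = -9 + (441 + (4 + 8))/(-565 + 515) = -9 + (441 + 12)/(-50) = -9 + 453*(-1/50) = -9 - 453/50 = -903/50 ≈ -18.060)
C/(-5 + O(sqrt(-3 + 5))) = -903/50/(-5 + 0) = -903/50/(-5) = -1/5*(-903/50) = 903/250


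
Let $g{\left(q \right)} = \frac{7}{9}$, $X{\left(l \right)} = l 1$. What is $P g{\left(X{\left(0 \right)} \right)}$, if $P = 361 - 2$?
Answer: $\frac{2513}{9} \approx 279.22$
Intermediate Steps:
$X{\left(l \right)} = l$
$g{\left(q \right)} = \frac{7}{9}$ ($g{\left(q \right)} = 7 \cdot \frac{1}{9} = \frac{7}{9}$)
$P = 359$
$P g{\left(X{\left(0 \right)} \right)} = 359 \cdot \frac{7}{9} = \frac{2513}{9}$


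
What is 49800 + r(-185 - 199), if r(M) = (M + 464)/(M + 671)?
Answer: 14292680/287 ≈ 49800.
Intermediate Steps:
r(M) = (464 + M)/(671 + M)
49800 + r(-185 - 199) = 49800 + (464 + (-185 - 199))/(671 + (-185 - 199)) = 49800 + (464 - 384)/(671 - 384) = 49800 + 80/287 = 14292680/287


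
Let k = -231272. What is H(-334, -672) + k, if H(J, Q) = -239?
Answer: -231511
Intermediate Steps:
H(-334, -672) + k = -239 - 231272 = -231511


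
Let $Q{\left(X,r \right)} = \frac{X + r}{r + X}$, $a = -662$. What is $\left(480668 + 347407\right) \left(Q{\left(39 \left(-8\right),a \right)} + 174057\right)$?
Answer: $144133078350$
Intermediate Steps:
$Q{\left(X,r \right)} = 1$ ($Q{\left(X,r \right)} = \frac{X + r}{X + r} = 1$)
$\left(480668 + 347407\right) \left(Q{\left(39 \left(-8\right),a \right)} + 174057\right) = \left(480668 + 347407\right) \left(1 + 174057\right) = 828075 \cdot 174058 = 144133078350$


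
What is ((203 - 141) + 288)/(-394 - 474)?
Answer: -25/62 ≈ -0.40323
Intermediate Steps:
((203 - 141) + 288)/(-394 - 474) = (62 + 288)/(-868) = 350*(-1/868) = -25/62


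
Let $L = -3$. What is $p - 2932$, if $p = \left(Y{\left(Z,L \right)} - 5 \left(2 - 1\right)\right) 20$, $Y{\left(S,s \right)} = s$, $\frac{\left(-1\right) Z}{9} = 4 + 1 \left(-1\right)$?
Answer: $-3092$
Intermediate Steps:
$Z = -27$ ($Z = - 9 \left(4 + 1 \left(-1\right)\right) = - 9 \left(4 - 1\right) = \left(-9\right) 3 = -27$)
$p = -160$ ($p = \left(-3 - 5 \left(2 - 1\right)\right) 20 = \left(-3 - 5\right) 20 = \left(-8\right) 20 = -160$)
$p - 2932 = -160 - 2932 = -3092$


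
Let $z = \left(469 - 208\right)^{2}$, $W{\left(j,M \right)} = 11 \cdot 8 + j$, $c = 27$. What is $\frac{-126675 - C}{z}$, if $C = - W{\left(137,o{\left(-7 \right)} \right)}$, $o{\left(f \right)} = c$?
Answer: $- \frac{14050}{7569} \approx -1.8563$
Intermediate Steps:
$o{\left(f \right)} = 27$
$W{\left(j,M \right)} = 88 + j$
$C = -225$ ($C = - (88 + 137) = \left(-1\right) 225 = -225$)
$z = 68121$ ($z = 261^{2} = 68121$)
$\frac{-126675 - C}{z} = \frac{-126675 - -225}{68121} = \left(-126675 + 225\right) \frac{1}{68121} = \left(-126450\right) \frac{1}{68121} = - \frac{14050}{7569}$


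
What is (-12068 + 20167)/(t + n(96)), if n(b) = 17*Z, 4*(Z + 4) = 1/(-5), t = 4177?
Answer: 161980/82163 ≈ 1.9714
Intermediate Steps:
Z = -81/20 (Z = -4 + (¼)/(-5) = -4 + (¼)*(-⅕) = -4 - 1/20 = -81/20 ≈ -4.0500)
n(b) = -1377/20 (n(b) = 17*(-81/20) = -1377/20)
(-12068 + 20167)/(t + n(96)) = (-12068 + 20167)/(4177 - 1377/20) = 8099/(82163/20) = 8099*(20/82163) = 161980/82163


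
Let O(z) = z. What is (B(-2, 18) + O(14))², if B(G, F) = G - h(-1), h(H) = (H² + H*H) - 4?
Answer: 196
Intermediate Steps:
h(H) = -4 + 2*H² (h(H) = (H² + H²) - 4 = 2*H² - 4 = -4 + 2*H²)
B(G, F) = 2 + G (B(G, F) = G - (-4 + 2*(-1)²) = G - (-4 + 2*1) = G - (-4 + 2) = G - 1*(-2) = G + 2 = 2 + G)
(B(-2, 18) + O(14))² = ((2 - 2) + 14)² = (0 + 14)² = 14² = 196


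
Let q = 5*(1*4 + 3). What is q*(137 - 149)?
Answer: -420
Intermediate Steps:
q = 35 (q = 5*(4 + 3) = 5*7 = 35)
q*(137 - 149) = 35*(137 - 149) = 35*(-12) = -420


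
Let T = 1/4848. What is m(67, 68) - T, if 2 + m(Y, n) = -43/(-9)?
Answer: 40397/14544 ≈ 2.7776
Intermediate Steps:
m(Y, n) = 25/9 (m(Y, n) = -2 - 43/(-9) = -2 - 43*(-⅑) = -2 + 43/9 = 25/9)
T = 1/4848 ≈ 0.00020627
m(67, 68) - T = 25/9 - 1*1/4848 = 25/9 - 1/4848 = 40397/14544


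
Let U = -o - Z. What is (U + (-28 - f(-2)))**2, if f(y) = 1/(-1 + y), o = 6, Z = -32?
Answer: 25/9 ≈ 2.7778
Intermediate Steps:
U = 26 (U = -1*6 - 1*(-32) = -6 + 32 = 26)
(U + (-28 - f(-2)))**2 = (26 + (-28 - 1/(-1 - 2)))**2 = (26 + (-28 - 1/(-3)))**2 = (26 + (-28 - 1*(-1/3)))**2 = (26 + (-28 + 1/3))**2 = (26 - 83/3)**2 = (-5/3)**2 = 25/9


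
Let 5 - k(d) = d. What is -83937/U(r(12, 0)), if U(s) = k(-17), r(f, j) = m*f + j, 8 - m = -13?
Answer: -83937/22 ≈ -3815.3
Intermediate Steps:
m = 21 (m = 8 - 1*(-13) = 8 + 13 = 21)
r(f, j) = j + 21*f (r(f, j) = 21*f + j = j + 21*f)
k(d) = 5 - d
U(s) = 22 (U(s) = 5 - 1*(-17) = 5 + 17 = 22)
-83937/U(r(12, 0)) = -83937/22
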